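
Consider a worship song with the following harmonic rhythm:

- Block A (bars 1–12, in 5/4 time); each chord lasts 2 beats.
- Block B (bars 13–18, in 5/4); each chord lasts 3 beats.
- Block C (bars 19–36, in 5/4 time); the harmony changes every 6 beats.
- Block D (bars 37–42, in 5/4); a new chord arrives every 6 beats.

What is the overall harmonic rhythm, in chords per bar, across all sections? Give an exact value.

A: 12 × 5 = 60 beats ÷ 2 = 30 chords.
B: 6 × 5 = 30 beats ÷ 3 = 10 chords.
C: 18 × 5 = 90 beats ÷ 6 = 15 chords.
D: 6 × 5 = 30 beats ÷ 6 = 5 chords.
Overall: 60 chords over 42 bars → 60/42 = 10/7 chords per bar.

10/7 chords per bar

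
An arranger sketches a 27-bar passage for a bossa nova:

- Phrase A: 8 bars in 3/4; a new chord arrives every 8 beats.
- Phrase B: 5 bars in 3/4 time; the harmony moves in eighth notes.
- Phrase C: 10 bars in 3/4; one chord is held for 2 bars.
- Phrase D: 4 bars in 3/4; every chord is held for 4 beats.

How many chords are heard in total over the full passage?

41 chords

A: 8 bars × 3 beats = 24 beats; 8 beats/chord → 3 chords.
B: 5 bars × 3 beats = 15 beats; 0.5 beats/chord → 30 chords.
C: 10 bars × 3 beats = 30 beats; 6 beats/chord → 5 chords.
D: 4 bars × 3 beats = 12 beats; 4 beats/chord → 3 chords.
Total: 3 + 30 + 5 + 3 = 41.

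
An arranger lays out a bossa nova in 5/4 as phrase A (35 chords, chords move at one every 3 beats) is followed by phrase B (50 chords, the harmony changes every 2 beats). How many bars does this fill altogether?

41 bars

A: 35 × 3 = 105 beats = 21 bars.
B: 50 × 2 = 100 beats = 20 bars.
Total: 21 + 20 = 41 bars.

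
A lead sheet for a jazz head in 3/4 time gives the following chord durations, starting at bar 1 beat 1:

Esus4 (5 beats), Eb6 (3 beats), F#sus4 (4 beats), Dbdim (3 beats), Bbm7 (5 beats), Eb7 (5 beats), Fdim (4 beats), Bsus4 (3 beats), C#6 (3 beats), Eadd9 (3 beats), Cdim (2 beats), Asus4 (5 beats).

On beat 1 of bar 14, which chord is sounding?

Cdim

Beat 1 of bar 14 is beat (14−1)×3 + 1 = 40 overall.
Running totals: Esus4 ends at 5, Eb6 ends at 8, F#sus4 ends at 12, Dbdim ends at 15, Bbm7 ends at 20, Eb7 ends at 25, Fdim ends at 29, Bsus4 ends at 32, C#6 ends at 35, Eadd9 ends at 38, Cdim ends at 40.
Beat 40 falls within Cdim.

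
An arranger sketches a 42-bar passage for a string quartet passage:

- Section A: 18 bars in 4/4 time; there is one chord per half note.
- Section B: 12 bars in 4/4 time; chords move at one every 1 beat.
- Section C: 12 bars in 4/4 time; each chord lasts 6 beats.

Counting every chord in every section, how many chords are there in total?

A has 72 beats and chords last 2 each, so 36 chords.
B has 48 beats and chords last 1 each, so 48 chords.
C has 48 beats and chords last 6 each, so 8 chords.
Total: 36 + 48 + 8 = 92.

92 chords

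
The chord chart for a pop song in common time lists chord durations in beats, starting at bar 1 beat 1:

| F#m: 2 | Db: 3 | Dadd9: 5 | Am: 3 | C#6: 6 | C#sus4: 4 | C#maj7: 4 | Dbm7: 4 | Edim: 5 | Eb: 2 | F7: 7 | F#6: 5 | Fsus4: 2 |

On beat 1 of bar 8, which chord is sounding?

Beat 1 of bar 8 is beat (8−1)×4 + 1 = 29 overall.
Running totals: F#m ends at 2, Db ends at 5, Dadd9 ends at 10, Am ends at 13, C#6 ends at 19, C#sus4 ends at 23, C#maj7 ends at 27, Dbm7 ends at 31.
Beat 29 falls within Dbm7.

Dbm7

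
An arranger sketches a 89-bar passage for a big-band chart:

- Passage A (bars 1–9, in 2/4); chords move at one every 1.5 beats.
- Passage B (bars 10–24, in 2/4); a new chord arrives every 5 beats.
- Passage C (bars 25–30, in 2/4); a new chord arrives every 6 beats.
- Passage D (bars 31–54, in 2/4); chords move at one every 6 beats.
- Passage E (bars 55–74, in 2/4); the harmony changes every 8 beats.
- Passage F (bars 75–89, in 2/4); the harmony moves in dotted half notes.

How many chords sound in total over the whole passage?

43 chords

A: 9 bars × 2 beats = 18 beats; 1.5 beats/chord → 12 chords.
B: 15 bars × 2 beats = 30 beats; 5 beats/chord → 6 chords.
C: 6 bars × 2 beats = 12 beats; 6 beats/chord → 2 chords.
D: 24 bars × 2 beats = 48 beats; 6 beats/chord → 8 chords.
E: 20 bars × 2 beats = 40 beats; 8 beats/chord → 5 chords.
F: 15 bars × 2 beats = 30 beats; 3 beats/chord → 10 chords.
Total: 12 + 6 + 2 + 8 + 5 + 10 = 43.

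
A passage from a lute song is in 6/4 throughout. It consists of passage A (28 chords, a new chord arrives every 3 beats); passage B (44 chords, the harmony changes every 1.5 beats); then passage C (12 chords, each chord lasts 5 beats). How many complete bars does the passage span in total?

35 bars

A: 28 × 3 = 84 beats = 14 bars.
B: 44 × 1.5 = 66 beats = 11 bars.
C: 12 × 5 = 60 beats = 10 bars.
Total: 14 + 11 + 10 = 35 bars.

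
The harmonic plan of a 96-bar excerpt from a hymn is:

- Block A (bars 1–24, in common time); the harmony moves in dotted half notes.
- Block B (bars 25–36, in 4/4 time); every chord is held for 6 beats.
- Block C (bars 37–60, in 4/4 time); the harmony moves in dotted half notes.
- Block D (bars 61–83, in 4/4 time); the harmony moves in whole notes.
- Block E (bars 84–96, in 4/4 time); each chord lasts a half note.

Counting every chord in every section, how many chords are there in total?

121 chords

A: 24 bars × 4 beats = 96 beats; 3 beats/chord → 32 chords.
B: 12 bars × 4 beats = 48 beats; 6 beats/chord → 8 chords.
C: 24 bars × 4 beats = 96 beats; 3 beats/chord → 32 chords.
D: 23 bars × 4 beats = 92 beats; 4 beats/chord → 23 chords.
E: 13 bars × 4 beats = 52 beats; 2 beats/chord → 26 chords.
Total: 32 + 8 + 32 + 23 + 26 = 121.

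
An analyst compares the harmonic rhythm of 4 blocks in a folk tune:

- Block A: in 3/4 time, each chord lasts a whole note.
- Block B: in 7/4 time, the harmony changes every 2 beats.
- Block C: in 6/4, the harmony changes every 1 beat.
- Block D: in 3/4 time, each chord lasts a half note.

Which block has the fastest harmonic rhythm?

Block C

A: each chord is 4 beats in 3/4, so 0.75 per bar.
B: each chord is 2 beats in 7/4, so 3.5 per bar.
C: each chord is 1 beat in 6/4, so 6 per bar.
D: each chord is 2 beats in 3/4, so 1.5 per bar.
Fastest is C at 6 chords/bar.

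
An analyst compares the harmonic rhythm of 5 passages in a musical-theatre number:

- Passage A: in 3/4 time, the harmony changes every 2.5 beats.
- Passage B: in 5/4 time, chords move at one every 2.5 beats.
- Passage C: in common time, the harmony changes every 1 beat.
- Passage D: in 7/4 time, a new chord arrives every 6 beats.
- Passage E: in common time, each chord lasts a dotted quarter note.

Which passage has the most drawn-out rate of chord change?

A: each chord is 2.5 beats in 3/4, so 1.2 per bar.
B: each chord is 2.5 beats in 5/4, so 2 per bar.
C: each chord is 1 beat in 4/4, so 4 per bar.
D: each chord is 6 beats in 7/4, so 7/6 per bar.
E: each chord is 1.5 beats in 4/4, so 8/3 per bar.
Slowest is D at 7/6 chords/bar.

Passage D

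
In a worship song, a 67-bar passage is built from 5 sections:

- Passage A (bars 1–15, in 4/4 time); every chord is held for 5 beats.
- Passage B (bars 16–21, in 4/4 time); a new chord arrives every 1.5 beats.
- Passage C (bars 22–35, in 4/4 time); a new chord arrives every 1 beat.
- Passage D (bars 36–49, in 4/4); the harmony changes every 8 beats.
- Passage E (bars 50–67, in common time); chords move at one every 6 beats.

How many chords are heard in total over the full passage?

A: 15 bars × 4 beats = 60 beats; 5 beats/chord → 12 chords.
B: 6 bars × 4 beats = 24 beats; 1.5 beats/chord → 16 chords.
C: 14 bars × 4 beats = 56 beats; 1 beat/chord → 56 chords.
D: 14 bars × 4 beats = 56 beats; 8 beats/chord → 7 chords.
E: 18 bars × 4 beats = 72 beats; 6 beats/chord → 12 chords.
Total: 12 + 16 + 56 + 7 + 12 = 103.

103 chords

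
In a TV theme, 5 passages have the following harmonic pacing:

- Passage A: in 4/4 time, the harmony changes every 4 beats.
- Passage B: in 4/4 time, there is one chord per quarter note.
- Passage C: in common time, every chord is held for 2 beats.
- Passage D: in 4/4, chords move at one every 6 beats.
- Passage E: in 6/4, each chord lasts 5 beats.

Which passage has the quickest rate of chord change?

A: 4 beats/bar ÷ 4 beats/chord = 1 chord/bar.
B: 4 beats/bar ÷ 1 beat/chord = 4 chords/bar.
C: 4 beats/bar ÷ 2 beats/chord = 2 chords/bar.
D: 4 beats/bar ÷ 6 beats/chord = 2/3 chords/bar.
E: 6 beats/bar ÷ 5 beats/chord = 1.2 chords/bar.
Fastest is B at 4 chords/bar.

Passage B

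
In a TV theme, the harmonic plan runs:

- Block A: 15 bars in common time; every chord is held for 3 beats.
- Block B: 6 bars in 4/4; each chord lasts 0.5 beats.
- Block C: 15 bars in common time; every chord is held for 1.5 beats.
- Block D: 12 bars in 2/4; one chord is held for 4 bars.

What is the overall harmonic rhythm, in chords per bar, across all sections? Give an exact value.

37/16 chords per bar

A: 15 bars of 4 beats is 60 beats; at 3 beats each that's 20 chords.
B: 6 bars of 4 beats is 24 beats; at 0.5 beats each that's 48 chords.
C: 15 bars of 4 beats is 60 beats; at 1.5 beats each that's 40 chords.
D: 12 bars of 2 beats is 24 beats; at 8 beats each that's 3 chords.
Overall: 111 chords over 48 bars → 111/48 = 37/16 chords per bar.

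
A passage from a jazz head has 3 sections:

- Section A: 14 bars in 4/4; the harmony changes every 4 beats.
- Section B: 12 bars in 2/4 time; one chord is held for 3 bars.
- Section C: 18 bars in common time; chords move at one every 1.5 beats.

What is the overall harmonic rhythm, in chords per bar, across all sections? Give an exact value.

A: 14 bars of 4 beats is 56 beats; at 4 beats each that's 14 chords.
B: 12 bars of 2 beats is 24 beats; at 6 beats each that's 4 chords.
C: 18 bars of 4 beats is 72 beats; at 1.5 beats each that's 48 chords.
Overall: 66 chords over 44 bars → 66/44 = 1.5 chords per bar.

1.5 chords per bar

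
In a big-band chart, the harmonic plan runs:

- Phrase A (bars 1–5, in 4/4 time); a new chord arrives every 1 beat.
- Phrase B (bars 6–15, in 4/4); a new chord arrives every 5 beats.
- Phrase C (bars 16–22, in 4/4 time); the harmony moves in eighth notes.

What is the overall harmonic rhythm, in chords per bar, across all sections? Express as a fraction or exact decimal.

42/11 chords per bar

A: 5 bars of 4 beats is 20 beats; at 1 beat each that's 20 chords.
B: 10 bars of 4 beats is 40 beats; at 5 beats each that's 8 chords.
C: 7 bars of 4 beats is 28 beats; at 0.5 beats each that's 56 chords.
Overall: 84 chords over 22 bars → 84/22 = 42/11 chords per bar.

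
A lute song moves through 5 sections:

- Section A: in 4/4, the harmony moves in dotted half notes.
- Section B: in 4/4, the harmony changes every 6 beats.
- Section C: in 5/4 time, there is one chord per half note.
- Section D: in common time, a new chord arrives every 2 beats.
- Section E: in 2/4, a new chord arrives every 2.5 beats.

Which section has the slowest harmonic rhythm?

Section B

A: 4 beats/bar ÷ 3 beats/chord = 4/3 chords/bar.
B: 4 beats/bar ÷ 6 beats/chord = 2/3 chords/bar.
C: 5 beats/bar ÷ 2 beats/chord = 2.5 chords/bar.
D: 4 beats/bar ÷ 2 beats/chord = 2 chords/bar.
E: 2 beats/bar ÷ 2.5 beats/chord = 0.8 chords/bar.
Slowest is B at 2/3 chords/bar.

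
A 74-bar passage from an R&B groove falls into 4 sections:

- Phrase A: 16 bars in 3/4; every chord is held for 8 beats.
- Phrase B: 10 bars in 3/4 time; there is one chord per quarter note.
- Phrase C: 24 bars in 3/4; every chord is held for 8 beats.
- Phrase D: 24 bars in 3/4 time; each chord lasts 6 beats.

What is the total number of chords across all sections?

57 chords

A: 16·3 = 48 beats, 48/8 = 6 chords.
B: 10·3 = 30 beats, 30/1 = 30 chords.
C: 24·3 = 72 beats, 72/8 = 9 chords.
D: 24·3 = 72 beats, 72/6 = 12 chords.
Total: 6 + 30 + 9 + 12 = 57.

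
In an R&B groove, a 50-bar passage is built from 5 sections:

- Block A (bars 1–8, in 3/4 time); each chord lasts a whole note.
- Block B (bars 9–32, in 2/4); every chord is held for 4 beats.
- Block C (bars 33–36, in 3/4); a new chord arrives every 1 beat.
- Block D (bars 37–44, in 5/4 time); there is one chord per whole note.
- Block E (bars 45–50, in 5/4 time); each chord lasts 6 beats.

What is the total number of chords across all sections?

A: 8 bars × 3 beats = 24 beats; 4 beats/chord → 6 chords.
B: 24 bars × 2 beats = 48 beats; 4 beats/chord → 12 chords.
C: 4 bars × 3 beats = 12 beats; 1 beat/chord → 12 chords.
D: 8 bars × 5 beats = 40 beats; 4 beats/chord → 10 chords.
E: 6 bars × 5 beats = 30 beats; 6 beats/chord → 5 chords.
Total: 6 + 12 + 12 + 10 + 5 = 45.

45 chords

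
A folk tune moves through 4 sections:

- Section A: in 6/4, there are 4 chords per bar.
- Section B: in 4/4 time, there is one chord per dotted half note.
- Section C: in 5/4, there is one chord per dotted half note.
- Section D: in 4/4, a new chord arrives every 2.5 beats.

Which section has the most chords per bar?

Section A

A: each chord is 1.5 beats in 6/4, so 4 per bar.
B: each chord is 3 beats in 4/4, so 4/3 per bar.
C: each chord is 3 beats in 5/4, so 5/3 per bar.
D: each chord is 2.5 beats in 4/4, so 1.6 per bar.
Fastest is A at 4 chords/bar.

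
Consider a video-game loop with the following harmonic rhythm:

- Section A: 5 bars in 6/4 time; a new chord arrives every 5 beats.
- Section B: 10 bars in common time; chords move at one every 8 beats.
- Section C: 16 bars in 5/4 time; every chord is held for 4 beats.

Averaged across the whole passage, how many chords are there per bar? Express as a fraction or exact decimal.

1 chords per bar

A: 5 × 6 = 30 beats ÷ 5 = 6 chords.
B: 10 × 4 = 40 beats ÷ 8 = 5 chords.
C: 16 × 5 = 80 beats ÷ 4 = 20 chords.
Overall: 31 chords over 31 bars → 31/31 = 1 chords per bar.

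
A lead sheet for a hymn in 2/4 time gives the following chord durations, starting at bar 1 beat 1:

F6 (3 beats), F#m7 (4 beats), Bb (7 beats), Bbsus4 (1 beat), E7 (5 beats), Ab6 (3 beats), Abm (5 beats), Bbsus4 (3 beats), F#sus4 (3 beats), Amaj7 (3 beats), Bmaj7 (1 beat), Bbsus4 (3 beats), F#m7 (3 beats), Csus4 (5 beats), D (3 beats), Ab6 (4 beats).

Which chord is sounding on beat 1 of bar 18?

Amaj7

Beat 1 of bar 18 is beat (18−1)×2 + 1 = 35 overall.
Running totals: F6 ends at 3, F#m7 ends at 7, Bb ends at 14, Bbsus4 ends at 15, E7 ends at 20, Ab6 ends at 23, Abm ends at 28, Bbsus4 ends at 31, F#sus4 ends at 34, Amaj7 ends at 37.
Beat 35 falls within Amaj7.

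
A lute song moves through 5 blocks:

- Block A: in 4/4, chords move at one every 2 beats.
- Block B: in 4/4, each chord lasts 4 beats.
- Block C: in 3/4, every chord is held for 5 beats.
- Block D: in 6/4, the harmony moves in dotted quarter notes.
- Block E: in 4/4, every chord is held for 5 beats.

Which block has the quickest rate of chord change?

A: 4 beats/bar ÷ 2 beats/chord = 2 chords/bar.
B: 4 beats/bar ÷ 4 beats/chord = 1 chord/bar.
C: 3 beats/bar ÷ 5 beats/chord = 0.6 chords/bar.
D: 6 beats/bar ÷ 1.5 beats/chord = 4 chords/bar.
E: 4 beats/bar ÷ 5 beats/chord = 0.8 chords/bar.
Fastest is D at 4 chords/bar.

Block D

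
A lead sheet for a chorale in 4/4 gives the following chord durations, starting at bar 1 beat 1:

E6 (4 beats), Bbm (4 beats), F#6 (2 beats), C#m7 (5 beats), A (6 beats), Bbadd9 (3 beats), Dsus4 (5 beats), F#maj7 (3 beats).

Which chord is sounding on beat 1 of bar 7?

Dsus4

Beat 1 of bar 7 is beat (7−1)×4 + 1 = 25 overall.
Running totals: E6 ends at 4, Bbm ends at 8, F#6 ends at 10, C#m7 ends at 15, A ends at 21, Bbadd9 ends at 24, Dsus4 ends at 29.
Beat 25 falls within Dsus4.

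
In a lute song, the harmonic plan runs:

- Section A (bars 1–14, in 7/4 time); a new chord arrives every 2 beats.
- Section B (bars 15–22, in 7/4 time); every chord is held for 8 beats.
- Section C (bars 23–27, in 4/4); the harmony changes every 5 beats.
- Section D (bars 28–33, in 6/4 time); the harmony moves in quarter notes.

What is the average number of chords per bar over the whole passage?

32/11 chords per bar

A: 14 × 7 = 98 beats ÷ 2 = 49 chords.
B: 8 × 7 = 56 beats ÷ 8 = 7 chords.
C: 5 × 4 = 20 beats ÷ 5 = 4 chords.
D: 6 × 6 = 36 beats ÷ 1 = 36 chords.
Overall: 96 chords over 33 bars → 96/33 = 32/11 chords per bar.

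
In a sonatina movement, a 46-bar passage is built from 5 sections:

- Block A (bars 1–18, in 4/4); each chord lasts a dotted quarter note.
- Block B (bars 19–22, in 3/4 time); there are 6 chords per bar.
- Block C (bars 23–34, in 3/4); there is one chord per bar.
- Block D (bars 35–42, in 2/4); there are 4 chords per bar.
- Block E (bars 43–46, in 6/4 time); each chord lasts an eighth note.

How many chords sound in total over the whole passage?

164 chords

A: 18 bars × 4 beats = 72 beats; 1.5 beats/chord → 48 chords.
B: 4 bars × 3 beats = 12 beats; 0.5 beats/chord → 24 chords.
C: 12 bars × 3 beats = 36 beats; 3 beats/chord → 12 chords.
D: 8 bars × 2 beats = 16 beats; 0.5 beats/chord → 32 chords.
E: 4 bars × 6 beats = 24 beats; 0.5 beats/chord → 48 chords.
Total: 48 + 24 + 12 + 32 + 48 = 164.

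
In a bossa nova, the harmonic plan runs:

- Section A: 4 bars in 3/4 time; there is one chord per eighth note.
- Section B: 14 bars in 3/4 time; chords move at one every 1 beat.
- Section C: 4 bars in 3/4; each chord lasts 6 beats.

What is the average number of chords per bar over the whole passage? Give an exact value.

A: 4 × 3 = 12 beats ÷ 0.5 = 24 chords.
B: 14 × 3 = 42 beats ÷ 1 = 42 chords.
C: 4 × 3 = 12 beats ÷ 6 = 2 chords.
Overall: 68 chords over 22 bars → 68/22 = 34/11 chords per bar.

34/11 chords per bar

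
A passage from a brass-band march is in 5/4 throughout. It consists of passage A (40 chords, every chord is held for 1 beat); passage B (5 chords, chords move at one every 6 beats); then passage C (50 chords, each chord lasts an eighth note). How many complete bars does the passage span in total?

A: 40 × 1 = 40 beats = 8 bars.
B: 5 × 6 = 30 beats = 6 bars.
C: 50 × 0.5 = 25 beats = 5 bars.
Total: 8 + 6 + 5 = 19 bars.

19 bars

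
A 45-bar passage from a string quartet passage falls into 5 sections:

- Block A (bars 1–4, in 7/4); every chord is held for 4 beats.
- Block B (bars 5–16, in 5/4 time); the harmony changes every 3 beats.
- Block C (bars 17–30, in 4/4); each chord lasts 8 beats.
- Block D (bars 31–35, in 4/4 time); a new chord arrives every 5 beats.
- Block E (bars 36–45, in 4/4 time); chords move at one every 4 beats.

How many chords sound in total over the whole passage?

48 chords

A: 4·7 = 28 beats, 28/4 = 7 chords.
B: 12·5 = 60 beats, 60/3 = 20 chords.
C: 14·4 = 56 beats, 56/8 = 7 chords.
D: 5·4 = 20 beats, 20/5 = 4 chords.
E: 10·4 = 40 beats, 40/4 = 10 chords.
Total: 7 + 20 + 7 + 4 + 10 = 48.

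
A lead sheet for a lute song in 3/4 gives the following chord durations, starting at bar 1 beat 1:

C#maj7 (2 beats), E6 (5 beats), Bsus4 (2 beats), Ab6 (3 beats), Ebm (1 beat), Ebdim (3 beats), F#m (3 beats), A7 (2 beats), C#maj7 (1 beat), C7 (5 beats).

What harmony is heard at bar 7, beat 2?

A7

Beat 2 of bar 7 is beat (7−1)×3 + 2 = 20 overall.
Running totals: C#maj7 ends at 2, E6 ends at 7, Bsus4 ends at 9, Ab6 ends at 12, Ebm ends at 13, Ebdim ends at 16, F#m ends at 19, A7 ends at 21.
Beat 20 falls within A7.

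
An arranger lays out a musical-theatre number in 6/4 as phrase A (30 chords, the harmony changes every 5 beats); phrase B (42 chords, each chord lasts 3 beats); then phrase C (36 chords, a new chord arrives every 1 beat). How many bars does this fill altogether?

52 bars

A: 30 × 5 = 150 beats = 25 bars.
B: 42 × 3 = 126 beats = 21 bars.
C: 36 × 1 = 36 beats = 6 bars.
Total: 25 + 21 + 6 = 52 bars.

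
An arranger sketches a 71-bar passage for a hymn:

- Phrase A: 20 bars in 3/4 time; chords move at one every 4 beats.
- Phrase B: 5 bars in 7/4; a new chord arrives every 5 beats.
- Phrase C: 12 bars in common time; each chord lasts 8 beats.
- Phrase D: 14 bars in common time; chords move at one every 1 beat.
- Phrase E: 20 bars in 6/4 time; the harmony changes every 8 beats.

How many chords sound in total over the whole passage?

99 chords

A: 20·3 = 60 beats, 60/4 = 15 chords.
B: 5·7 = 35 beats, 35/5 = 7 chords.
C: 12·4 = 48 beats, 48/8 = 6 chords.
D: 14·4 = 56 beats, 56/1 = 56 chords.
E: 20·6 = 120 beats, 120/8 = 15 chords.
Total: 15 + 7 + 6 + 56 + 15 = 99.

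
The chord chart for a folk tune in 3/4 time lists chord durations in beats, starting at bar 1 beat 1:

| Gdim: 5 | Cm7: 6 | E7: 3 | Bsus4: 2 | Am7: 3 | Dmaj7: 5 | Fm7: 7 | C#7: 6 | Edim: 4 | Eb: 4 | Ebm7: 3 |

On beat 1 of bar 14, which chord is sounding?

Edim

Beat 1 of bar 14 is beat (14−1)×3 + 1 = 40 overall.
Running totals: Gdim ends at 5, Cm7 ends at 11, E7 ends at 14, Bsus4 ends at 16, Am7 ends at 19, Dmaj7 ends at 24, Fm7 ends at 31, C#7 ends at 37, Edim ends at 41.
Beat 40 falls within Edim.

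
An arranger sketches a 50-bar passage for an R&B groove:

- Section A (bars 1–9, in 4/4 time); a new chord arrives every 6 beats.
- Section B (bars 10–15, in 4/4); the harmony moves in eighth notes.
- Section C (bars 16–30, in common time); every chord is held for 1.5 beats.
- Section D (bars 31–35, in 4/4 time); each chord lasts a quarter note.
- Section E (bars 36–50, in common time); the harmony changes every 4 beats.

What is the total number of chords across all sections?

129 chords

A: 9·4 = 36 beats, 36/6 = 6 chords.
B: 6·4 = 24 beats, 24/0.5 = 48 chords.
C: 15·4 = 60 beats, 60/1.5 = 40 chords.
D: 5·4 = 20 beats, 20/1 = 20 chords.
E: 15·4 = 60 beats, 60/4 = 15 chords.
Total: 6 + 48 + 40 + 20 + 15 = 129.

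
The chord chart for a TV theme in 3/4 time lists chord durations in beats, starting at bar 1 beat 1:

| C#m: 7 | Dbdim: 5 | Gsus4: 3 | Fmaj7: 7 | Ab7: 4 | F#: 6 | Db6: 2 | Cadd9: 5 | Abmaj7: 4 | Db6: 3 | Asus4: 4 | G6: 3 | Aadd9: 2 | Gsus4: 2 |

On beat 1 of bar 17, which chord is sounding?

Beat 1 of bar 17 is beat (17−1)×3 + 1 = 49 overall.
Running totals: C#m ends at 7, Dbdim ends at 12, Gsus4 ends at 15, Fmaj7 ends at 22, Ab7 ends at 26, F# ends at 32, Db6 ends at 34, Cadd9 ends at 39, Abmaj7 ends at 43, Db6 ends at 46, Asus4 ends at 50.
Beat 49 falls within Asus4.

Asus4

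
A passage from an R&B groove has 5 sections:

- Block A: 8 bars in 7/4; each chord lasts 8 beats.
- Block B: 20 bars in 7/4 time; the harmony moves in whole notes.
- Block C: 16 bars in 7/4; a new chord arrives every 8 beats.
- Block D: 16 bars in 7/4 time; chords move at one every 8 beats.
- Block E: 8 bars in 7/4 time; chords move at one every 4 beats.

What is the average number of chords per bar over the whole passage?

A: 8 × 7 = 56 beats ÷ 8 = 7 chords.
B: 20 × 7 = 140 beats ÷ 4 = 35 chords.
C: 16 × 7 = 112 beats ÷ 8 = 14 chords.
D: 16 × 7 = 112 beats ÷ 8 = 14 chords.
E: 8 × 7 = 56 beats ÷ 4 = 14 chords.
Overall: 84 chords over 68 bars → 84/68 = 21/17 chords per bar.

21/17 chords per bar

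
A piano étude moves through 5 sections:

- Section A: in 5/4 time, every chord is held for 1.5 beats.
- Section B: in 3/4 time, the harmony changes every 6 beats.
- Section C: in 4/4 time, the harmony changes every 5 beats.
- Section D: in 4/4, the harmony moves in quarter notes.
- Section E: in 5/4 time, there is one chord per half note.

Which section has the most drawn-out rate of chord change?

Section B

A: each chord is 1.5 beats in 5/4, so 10/3 per bar.
B: each chord is 6 beats in 3/4, so 0.5 per bar.
C: each chord is 5 beats in 4/4, so 0.8 per bar.
D: each chord is 1 beat in 4/4, so 4 per bar.
E: each chord is 2 beats in 5/4, so 2.5 per bar.
Slowest is B at 0.5 chords/bar.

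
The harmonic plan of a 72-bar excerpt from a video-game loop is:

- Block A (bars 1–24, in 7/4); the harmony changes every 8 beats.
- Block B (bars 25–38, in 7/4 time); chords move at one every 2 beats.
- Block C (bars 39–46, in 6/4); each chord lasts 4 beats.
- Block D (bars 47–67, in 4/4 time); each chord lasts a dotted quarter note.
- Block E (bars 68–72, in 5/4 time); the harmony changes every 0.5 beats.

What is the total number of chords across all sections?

A: 24·7 = 168 beats, 168/8 = 21 chords.
B: 14·7 = 98 beats, 98/2 = 49 chords.
C: 8·6 = 48 beats, 48/4 = 12 chords.
D: 21·4 = 84 beats, 84/1.5 = 56 chords.
E: 5·5 = 25 beats, 25/0.5 = 50 chords.
Total: 21 + 49 + 12 + 56 + 50 = 188.

188 chords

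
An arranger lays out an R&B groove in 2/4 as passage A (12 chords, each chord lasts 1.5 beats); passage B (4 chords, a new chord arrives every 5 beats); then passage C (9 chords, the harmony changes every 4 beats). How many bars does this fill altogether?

37 bars

A: 12 × 1.5 = 18 beats = 9 bars.
B: 4 × 5 = 20 beats = 10 bars.
C: 9 × 4 = 36 beats = 18 bars.
Total: 9 + 10 + 18 = 37 bars.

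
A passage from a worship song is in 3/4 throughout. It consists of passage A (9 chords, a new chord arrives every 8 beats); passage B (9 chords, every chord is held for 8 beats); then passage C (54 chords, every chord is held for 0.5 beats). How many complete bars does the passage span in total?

A: 9 × 8 = 72 beats = 24 bars.
B: 9 × 8 = 72 beats = 24 bars.
C: 54 × 0.5 = 27 beats = 9 bars.
Total: 24 + 24 + 9 = 57 bars.

57 bars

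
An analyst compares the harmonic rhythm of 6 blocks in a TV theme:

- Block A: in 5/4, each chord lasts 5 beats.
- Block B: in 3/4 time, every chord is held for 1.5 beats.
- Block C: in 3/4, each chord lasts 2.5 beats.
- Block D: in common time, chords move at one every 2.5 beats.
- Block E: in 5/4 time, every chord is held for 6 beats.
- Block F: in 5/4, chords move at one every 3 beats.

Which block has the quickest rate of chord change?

Block B

A: each chord is 5 beats in 5/4, so 1 per bar.
B: each chord is 1.5 beats in 3/4, so 2 per bar.
C: each chord is 2.5 beats in 3/4, so 1.2 per bar.
D: each chord is 2.5 beats in 4/4, so 1.6 per bar.
E: each chord is 6 beats in 5/4, so 5/6 per bar.
F: each chord is 3 beats in 5/4, so 5/3 per bar.
Fastest is B at 2 chords/bar.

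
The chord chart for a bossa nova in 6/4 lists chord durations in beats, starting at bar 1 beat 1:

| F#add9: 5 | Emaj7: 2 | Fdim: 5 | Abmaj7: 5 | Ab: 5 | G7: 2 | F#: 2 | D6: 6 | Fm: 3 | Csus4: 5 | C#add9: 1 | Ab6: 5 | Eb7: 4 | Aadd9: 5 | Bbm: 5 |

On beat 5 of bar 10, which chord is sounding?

Beat 5 of bar 10 is beat (10−1)×6 + 5 = 59 overall.
Running totals: F#add9 ends at 5, Emaj7 ends at 7, Fdim ends at 12, Abmaj7 ends at 17, Ab ends at 22, G7 ends at 24, F# ends at 26, D6 ends at 32, Fm ends at 35, Csus4 ends at 40, C#add9 ends at 41, Ab6 ends at 46, Eb7 ends at 50, Aadd9 ends at 55, Bbm ends at 60.
Beat 59 falls within Bbm.

Bbm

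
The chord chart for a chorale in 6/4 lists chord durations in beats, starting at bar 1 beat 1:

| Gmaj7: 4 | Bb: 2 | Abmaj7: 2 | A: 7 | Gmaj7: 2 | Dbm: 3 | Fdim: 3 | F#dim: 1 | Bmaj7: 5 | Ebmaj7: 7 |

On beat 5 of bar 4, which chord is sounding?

Fdim

Beat 5 of bar 4 is beat (4−1)×6 + 5 = 23 overall.
Running totals: Gmaj7 ends at 4, Bb ends at 6, Abmaj7 ends at 8, A ends at 15, Gmaj7 ends at 17, Dbm ends at 20, Fdim ends at 23.
Beat 23 falls within Fdim.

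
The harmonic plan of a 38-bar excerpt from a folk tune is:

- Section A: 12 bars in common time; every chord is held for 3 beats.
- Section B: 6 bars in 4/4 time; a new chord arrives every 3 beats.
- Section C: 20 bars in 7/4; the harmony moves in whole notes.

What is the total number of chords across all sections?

A: 12 bars × 4 beats = 48 beats; 3 beats/chord → 16 chords.
B: 6 bars × 4 beats = 24 beats; 3 beats/chord → 8 chords.
C: 20 bars × 7 beats = 140 beats; 4 beats/chord → 35 chords.
Total: 16 + 8 + 35 = 59.

59 chords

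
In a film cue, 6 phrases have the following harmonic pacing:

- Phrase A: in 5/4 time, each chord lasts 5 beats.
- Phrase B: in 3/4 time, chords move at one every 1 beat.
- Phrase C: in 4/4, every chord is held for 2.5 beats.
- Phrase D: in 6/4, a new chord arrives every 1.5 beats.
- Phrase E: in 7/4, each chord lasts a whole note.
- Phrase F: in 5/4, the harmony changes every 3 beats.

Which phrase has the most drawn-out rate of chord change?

Phrase A

A: 5 beats/bar ÷ 5 beats/chord = 1 chord/bar.
B: 3 beats/bar ÷ 1 beat/chord = 3 chords/bar.
C: 4 beats/bar ÷ 2.5 beats/chord = 1.6 chords/bar.
D: 6 beats/bar ÷ 1.5 beats/chord = 4 chords/bar.
E: 7 beats/bar ÷ 4 beats/chord = 1.75 chords/bar.
F: 5 beats/bar ÷ 3 beats/chord = 5/3 chords/bar.
Slowest is A at 1 chords/bar.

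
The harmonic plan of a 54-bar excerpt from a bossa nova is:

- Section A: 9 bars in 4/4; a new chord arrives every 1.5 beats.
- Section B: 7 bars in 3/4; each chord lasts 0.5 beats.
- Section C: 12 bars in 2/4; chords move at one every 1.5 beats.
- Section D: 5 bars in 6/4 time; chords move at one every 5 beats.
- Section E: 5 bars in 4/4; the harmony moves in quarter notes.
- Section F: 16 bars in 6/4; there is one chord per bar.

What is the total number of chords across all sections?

A: 9·4 = 36 beats, 36/1.5 = 24 chords.
B: 7·3 = 21 beats, 21/0.5 = 42 chords.
C: 12·2 = 24 beats, 24/1.5 = 16 chords.
D: 5·6 = 30 beats, 30/5 = 6 chords.
E: 5·4 = 20 beats, 20/1 = 20 chords.
F: 16·6 = 96 beats, 96/6 = 16 chords.
Total: 24 + 42 + 16 + 6 + 20 + 16 = 124.

124 chords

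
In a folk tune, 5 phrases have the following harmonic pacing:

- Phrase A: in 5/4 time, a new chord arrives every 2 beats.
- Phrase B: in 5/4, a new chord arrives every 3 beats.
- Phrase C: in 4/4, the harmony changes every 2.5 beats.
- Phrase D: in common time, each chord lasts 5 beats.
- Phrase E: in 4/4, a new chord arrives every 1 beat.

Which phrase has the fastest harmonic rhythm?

Phrase E

A: 5/2 = 2.5 chords/bar.
B: 5/3 = 5/3 chords/bar.
C: 4/2.5 = 1.6 chords/bar.
D: 4/5 = 0.8 chords/bar.
E: 4/1 = 4 chords/bar.
Fastest is E at 4 chords/bar.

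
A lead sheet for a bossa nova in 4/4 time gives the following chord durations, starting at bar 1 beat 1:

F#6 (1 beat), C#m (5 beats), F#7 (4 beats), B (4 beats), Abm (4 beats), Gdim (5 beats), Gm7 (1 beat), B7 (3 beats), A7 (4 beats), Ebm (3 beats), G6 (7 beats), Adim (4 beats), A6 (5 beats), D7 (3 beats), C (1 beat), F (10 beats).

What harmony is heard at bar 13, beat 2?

Beat 2 of bar 13 is beat (13−1)×4 + 2 = 50 overall.
Running totals: F#6 ends at 1, C#m ends at 6, F#7 ends at 10, B ends at 14, Abm ends at 18, Gdim ends at 23, Gm7 ends at 24, B7 ends at 27, A7 ends at 31, Ebm ends at 34, G6 ends at 41, Adim ends at 45, A6 ends at 50.
Beat 50 falls within A6.

A6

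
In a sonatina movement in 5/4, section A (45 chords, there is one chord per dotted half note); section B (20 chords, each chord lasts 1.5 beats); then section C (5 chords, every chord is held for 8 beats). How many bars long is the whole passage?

41 bars

A: 45 × 3 = 135 beats = 27 bars.
B: 20 × 1.5 = 30 beats = 6 bars.
C: 5 × 8 = 40 beats = 8 bars.
Total: 27 + 6 + 8 = 41 bars.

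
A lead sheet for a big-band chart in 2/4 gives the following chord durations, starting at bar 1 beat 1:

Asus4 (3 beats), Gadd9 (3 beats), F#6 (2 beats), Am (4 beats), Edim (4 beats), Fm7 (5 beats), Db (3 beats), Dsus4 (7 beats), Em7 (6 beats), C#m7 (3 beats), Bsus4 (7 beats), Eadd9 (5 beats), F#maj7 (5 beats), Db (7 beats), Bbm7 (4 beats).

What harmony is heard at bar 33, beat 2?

Bbm7

Beat 2 of bar 33 is beat (33−1)×2 + 2 = 66 overall.
Running totals: Asus4 ends at 3, Gadd9 ends at 6, F#6 ends at 8, Am ends at 12, Edim ends at 16, Fm7 ends at 21, Db ends at 24, Dsus4 ends at 31, Em7 ends at 37, C#m7 ends at 40, Bsus4 ends at 47, Eadd9 ends at 52, F#maj7 ends at 57, Db ends at 64, Bbm7 ends at 68.
Beat 66 falls within Bbm7.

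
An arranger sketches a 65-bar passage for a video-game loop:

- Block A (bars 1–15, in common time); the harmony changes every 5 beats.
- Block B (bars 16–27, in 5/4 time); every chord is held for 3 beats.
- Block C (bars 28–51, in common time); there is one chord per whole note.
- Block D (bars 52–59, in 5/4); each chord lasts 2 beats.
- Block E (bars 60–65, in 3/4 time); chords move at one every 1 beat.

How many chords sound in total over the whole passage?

A: 15 bars × 4 beats = 60 beats; 5 beats/chord → 12 chords.
B: 12 bars × 5 beats = 60 beats; 3 beats/chord → 20 chords.
C: 24 bars × 4 beats = 96 beats; 4 beats/chord → 24 chords.
D: 8 bars × 5 beats = 40 beats; 2 beats/chord → 20 chords.
E: 6 bars × 3 beats = 18 beats; 1 beat/chord → 18 chords.
Total: 12 + 20 + 24 + 20 + 18 = 94.

94 chords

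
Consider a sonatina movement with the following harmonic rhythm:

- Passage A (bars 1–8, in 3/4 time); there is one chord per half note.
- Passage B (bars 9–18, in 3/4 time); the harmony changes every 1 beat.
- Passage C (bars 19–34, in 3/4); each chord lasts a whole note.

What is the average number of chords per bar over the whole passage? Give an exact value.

27/17 chords per bar

A: 8 bars of 3 beats is 24 beats; at 2 beats each that's 12 chords.
B: 10 bars of 3 beats is 30 beats; at 1 beat each that's 30 chords.
C: 16 bars of 3 beats is 48 beats; at 4 beats each that's 12 chords.
Overall: 54 chords over 34 bars → 54/34 = 27/17 chords per bar.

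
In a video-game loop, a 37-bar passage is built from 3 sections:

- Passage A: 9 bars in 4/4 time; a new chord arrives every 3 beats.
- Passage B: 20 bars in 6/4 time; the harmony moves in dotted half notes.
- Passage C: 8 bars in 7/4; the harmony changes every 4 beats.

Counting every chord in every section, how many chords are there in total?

A: 9 bars × 4 beats = 36 beats; 3 beats/chord → 12 chords.
B: 20 bars × 6 beats = 120 beats; 3 beats/chord → 40 chords.
C: 8 bars × 7 beats = 56 beats; 4 beats/chord → 14 chords.
Total: 12 + 40 + 14 = 66.

66 chords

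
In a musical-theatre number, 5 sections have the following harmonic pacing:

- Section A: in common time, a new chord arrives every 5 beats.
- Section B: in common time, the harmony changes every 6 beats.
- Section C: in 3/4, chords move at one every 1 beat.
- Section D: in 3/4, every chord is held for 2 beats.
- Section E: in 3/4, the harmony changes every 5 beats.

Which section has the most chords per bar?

A: 4 beats/bar ÷ 5 beats/chord = 0.8 chords/bar.
B: 4 beats/bar ÷ 6 beats/chord = 2/3 chords/bar.
C: 3 beats/bar ÷ 1 beat/chord = 3 chords/bar.
D: 3 beats/bar ÷ 2 beats/chord = 1.5 chords/bar.
E: 3 beats/bar ÷ 5 beats/chord = 0.6 chords/bar.
Fastest is C at 3 chords/bar.

Section C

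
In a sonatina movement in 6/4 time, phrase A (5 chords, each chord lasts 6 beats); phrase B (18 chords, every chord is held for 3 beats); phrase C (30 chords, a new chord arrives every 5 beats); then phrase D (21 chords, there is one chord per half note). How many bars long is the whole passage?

A: 5 × 6 = 30 beats = 5 bars.
B: 18 × 3 = 54 beats = 9 bars.
C: 30 × 5 = 150 beats = 25 bars.
D: 21 × 2 = 42 beats = 7 bars.
Total: 5 + 9 + 25 + 7 = 46 bars.

46 bars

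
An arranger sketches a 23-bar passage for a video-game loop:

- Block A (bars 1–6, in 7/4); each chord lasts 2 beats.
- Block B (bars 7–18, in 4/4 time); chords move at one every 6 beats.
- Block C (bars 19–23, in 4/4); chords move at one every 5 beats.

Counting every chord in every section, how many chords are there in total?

A: 6 bars × 7 beats = 42 beats; 2 beats/chord → 21 chords.
B: 12 bars × 4 beats = 48 beats; 6 beats/chord → 8 chords.
C: 5 bars × 4 beats = 20 beats; 5 beats/chord → 4 chords.
Total: 21 + 8 + 4 = 33.

33 chords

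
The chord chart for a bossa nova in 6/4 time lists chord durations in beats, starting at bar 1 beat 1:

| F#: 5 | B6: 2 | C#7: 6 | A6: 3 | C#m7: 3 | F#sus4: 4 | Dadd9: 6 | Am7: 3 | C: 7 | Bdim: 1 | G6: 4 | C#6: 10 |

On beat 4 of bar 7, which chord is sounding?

Bdim

Beat 4 of bar 7 is beat (7−1)×6 + 4 = 40 overall.
Running totals: F# ends at 5, B6 ends at 7, C#7 ends at 13, A6 ends at 16, C#m7 ends at 19, F#sus4 ends at 23, Dadd9 ends at 29, Am7 ends at 32, C ends at 39, Bdim ends at 40.
Beat 40 falls within Bdim.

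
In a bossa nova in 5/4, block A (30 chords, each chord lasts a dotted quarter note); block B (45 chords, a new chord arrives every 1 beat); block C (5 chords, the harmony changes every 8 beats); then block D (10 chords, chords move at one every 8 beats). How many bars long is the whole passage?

A: 30 × 1.5 = 45 beats = 9 bars.
B: 45 × 1 = 45 beats = 9 bars.
C: 5 × 8 = 40 beats = 8 bars.
D: 10 × 8 = 80 beats = 16 bars.
Total: 9 + 9 + 8 + 16 = 42 bars.

42 bars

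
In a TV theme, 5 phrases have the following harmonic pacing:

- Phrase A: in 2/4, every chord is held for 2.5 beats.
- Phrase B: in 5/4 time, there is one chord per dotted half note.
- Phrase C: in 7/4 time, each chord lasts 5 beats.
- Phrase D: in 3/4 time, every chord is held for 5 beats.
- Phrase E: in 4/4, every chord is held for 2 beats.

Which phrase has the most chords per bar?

Phrase E

A: 2/2.5 = 0.8 chords/bar.
B: 5/3 = 5/3 chords/bar.
C: 7/5 = 1.4 chords/bar.
D: 3/5 = 0.6 chords/bar.
E: 4/2 = 2 chords/bar.
Fastest is E at 2 chords/bar.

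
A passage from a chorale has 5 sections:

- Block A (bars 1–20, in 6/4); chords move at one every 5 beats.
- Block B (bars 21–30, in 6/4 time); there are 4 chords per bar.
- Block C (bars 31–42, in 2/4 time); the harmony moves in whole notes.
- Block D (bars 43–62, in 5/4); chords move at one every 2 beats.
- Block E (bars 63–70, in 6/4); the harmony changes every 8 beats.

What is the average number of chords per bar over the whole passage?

A: 20 bars of 6 beats is 120 beats; at 5 beats each that's 24 chords.
B: 10 bars of 6 beats is 60 beats; at 1.5 beats each that's 40 chords.
C: 12 bars of 2 beats is 24 beats; at 4 beats each that's 6 chords.
D: 20 bars of 5 beats is 100 beats; at 2 beats each that's 50 chords.
E: 8 bars of 6 beats is 48 beats; at 8 beats each that's 6 chords.
Overall: 126 chords over 70 bars → 126/70 = 1.8 chords per bar.

1.8 chords per bar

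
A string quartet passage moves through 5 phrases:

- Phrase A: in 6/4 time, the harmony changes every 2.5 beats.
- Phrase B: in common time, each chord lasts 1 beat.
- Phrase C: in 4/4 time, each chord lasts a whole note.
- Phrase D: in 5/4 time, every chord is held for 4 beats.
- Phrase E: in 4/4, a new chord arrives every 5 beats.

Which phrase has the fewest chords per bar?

Phrase E

A: each chord is 2.5 beats in 6/4, so 2.4 per bar.
B: each chord is 1 beat in 4/4, so 4 per bar.
C: each chord is 4 beats in 4/4, so 1 per bar.
D: each chord is 4 beats in 5/4, so 1.25 per bar.
E: each chord is 5 beats in 4/4, so 0.8 per bar.
Slowest is E at 0.8 chords/bar.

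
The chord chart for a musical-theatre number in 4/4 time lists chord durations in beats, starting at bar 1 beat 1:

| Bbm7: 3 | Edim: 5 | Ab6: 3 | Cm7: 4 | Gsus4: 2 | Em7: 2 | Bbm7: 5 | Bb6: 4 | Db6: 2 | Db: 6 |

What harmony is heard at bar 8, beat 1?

Beat 1 of bar 8 is beat (8−1)×4 + 1 = 29 overall.
Running totals: Bbm7 ends at 3, Edim ends at 8, Ab6 ends at 11, Cm7 ends at 15, Gsus4 ends at 17, Em7 ends at 19, Bbm7 ends at 24, Bb6 ends at 28, Db6 ends at 30.
Beat 29 falls within Db6.

Db6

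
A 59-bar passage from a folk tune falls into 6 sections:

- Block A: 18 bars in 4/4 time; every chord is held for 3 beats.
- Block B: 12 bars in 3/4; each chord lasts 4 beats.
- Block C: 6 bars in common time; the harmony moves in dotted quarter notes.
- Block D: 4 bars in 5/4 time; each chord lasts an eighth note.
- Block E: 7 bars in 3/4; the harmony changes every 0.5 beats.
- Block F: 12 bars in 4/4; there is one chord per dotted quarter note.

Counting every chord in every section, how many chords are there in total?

163 chords

A: 18·4 = 72 beats, 72/3 = 24 chords.
B: 12·3 = 36 beats, 36/4 = 9 chords.
C: 6·4 = 24 beats, 24/1.5 = 16 chords.
D: 4·5 = 20 beats, 20/0.5 = 40 chords.
E: 7·3 = 21 beats, 21/0.5 = 42 chords.
F: 12·4 = 48 beats, 48/1.5 = 32 chords.
Total: 24 + 9 + 16 + 40 + 42 + 32 = 163.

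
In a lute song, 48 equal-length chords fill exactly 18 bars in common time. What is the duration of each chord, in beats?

18 bars × 4 beats/bar = 72 beats total.
72 beats ÷ 48 chords = 1.5 beats per chord.
(That is a dotted quarter note.)

1.5 beats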